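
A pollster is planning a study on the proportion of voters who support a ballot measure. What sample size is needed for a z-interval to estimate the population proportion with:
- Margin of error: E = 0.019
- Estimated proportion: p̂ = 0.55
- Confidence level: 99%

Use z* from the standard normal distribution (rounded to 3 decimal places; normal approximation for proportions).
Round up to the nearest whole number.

Using z* for proportion z-interval (normal approximation).

For 99% confidence, z* = 2.576 (from standard normal table)

Sample size formula for proportion z-interval: n = z*²p̂(1-p̂)/E²

n = 2.576² × 0.55 × 0.45 / 0.019²
  = 6.635776 × 0.2475 / 0.000361
  = 4549.4586

Round up to the nearest whole number: n = 4550

4550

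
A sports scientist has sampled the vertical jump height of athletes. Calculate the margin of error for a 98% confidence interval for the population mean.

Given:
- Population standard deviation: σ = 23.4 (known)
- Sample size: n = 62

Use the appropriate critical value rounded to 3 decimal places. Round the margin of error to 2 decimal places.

The population standard deviation σ is known, so use the z-interval margin of error formula.

For 98% confidence, z* = 2.326 (from standard normal table)

Margin of error formula for z-interval: E = z* × σ/√n

E = 2.326 × 23.4/√62
  = 2.326 × 2.971803
  = 6.9124

Rounded to 2 decimal places:

6.91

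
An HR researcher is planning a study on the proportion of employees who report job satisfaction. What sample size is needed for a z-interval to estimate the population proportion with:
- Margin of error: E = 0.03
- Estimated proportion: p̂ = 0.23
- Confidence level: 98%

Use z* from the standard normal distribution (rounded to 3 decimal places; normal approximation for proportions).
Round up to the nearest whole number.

Using z* for proportion z-interval (normal approximation).

For 98% confidence, z* = 2.326 (from standard normal table)

Sample size formula for proportion z-interval: n = z*²p̂(1-p̂)/E²

n = 2.326² × 0.23 × 0.77 / 0.03²
  = 5.410276 × 0.1771 / 0.0009
  = 1064.6221

Round up to the nearest whole number: n = 1065

1065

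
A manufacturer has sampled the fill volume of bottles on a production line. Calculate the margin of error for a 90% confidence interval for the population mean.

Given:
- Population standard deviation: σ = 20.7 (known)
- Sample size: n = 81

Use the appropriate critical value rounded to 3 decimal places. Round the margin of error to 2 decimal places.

The population standard deviation σ is known, so use the z-interval margin of error formula.

For 90% confidence, z* = 1.645 (from standard normal table)

Margin of error formula for z-interval: E = z* × σ/√n

E = 1.645 × 20.7/√81
  = 1.645 × 2.300000
  = 3.7835

Rounded to 2 decimal places:

3.78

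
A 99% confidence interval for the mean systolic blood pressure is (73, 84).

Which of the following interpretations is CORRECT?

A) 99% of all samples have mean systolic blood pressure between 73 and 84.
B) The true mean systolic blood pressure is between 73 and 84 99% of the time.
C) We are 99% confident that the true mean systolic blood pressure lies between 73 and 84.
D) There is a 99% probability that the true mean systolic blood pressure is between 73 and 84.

A confidence interval represents our confidence in the procedure, not a probability statement about the parameter.

Key concept: If we repeated this sampling process many times and computed a 99% CI each time, about 99% of those intervals would contain the true population parameter.

For this specific interval (73, 84):
- Midpoint (point estimate): 78.5
- Margin of error: 5.5

The correct interpretation is the one stating confidence that the true parameter lies in the interval — option C.

C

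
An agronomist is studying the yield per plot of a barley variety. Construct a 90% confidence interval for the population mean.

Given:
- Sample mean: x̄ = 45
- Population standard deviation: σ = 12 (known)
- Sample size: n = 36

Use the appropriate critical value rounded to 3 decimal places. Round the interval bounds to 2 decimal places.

The population standard deviation σ is known, so use a z-interval (standard normal critical value).

For 90% confidence, z* = 1.645 (from standard normal table)

Standard error: SE = σ/√n = 12/√36 = 2.000000

Margin of error: E = z* × SE = 1.645 × 2.000000 = 3.2900

Z-interval: x̄ ± E = 45 ± 3.2900 = (41.7100, 48.2900)

Rounded to 2 decimal places:

(41.71, 48.29)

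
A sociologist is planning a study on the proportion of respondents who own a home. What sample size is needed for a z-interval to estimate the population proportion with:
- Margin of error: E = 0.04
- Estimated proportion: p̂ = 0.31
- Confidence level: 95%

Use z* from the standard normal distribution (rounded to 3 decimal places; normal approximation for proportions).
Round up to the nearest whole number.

Using z* for proportion z-interval (normal approximation).

For 95% confidence, z* = 1.96 (from standard normal table)

Sample size formula for proportion z-interval: n = z*²p̂(1-p̂)/E²

n = 1.96² × 0.31 × 0.69 / 0.04²
  = 3.8416 × 0.2139 / 0.0016
  = 513.5739

Round up to the nearest whole number: n = 514

514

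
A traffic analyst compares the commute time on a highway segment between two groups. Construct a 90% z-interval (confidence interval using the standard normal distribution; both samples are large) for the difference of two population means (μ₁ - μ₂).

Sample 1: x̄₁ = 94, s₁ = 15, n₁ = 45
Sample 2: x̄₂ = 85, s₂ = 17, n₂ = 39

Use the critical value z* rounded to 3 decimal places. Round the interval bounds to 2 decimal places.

Both samples are large (n₁ = 45 ≥ 30, n₂ = 39 ≥ 30), so a z-interval for the difference of means applies.

Point estimate: x̄₁ - x̄₂ = 94 - 85 = 9

Standard error: SE = √(s₁²/n₁ + s₂²/n₂)
= √(15²/45 + 17²/39)
= √(5.0000000 + 7.4102564)
= 3.5228194

For 90% confidence, z* = 1.645 (from standard normal table)
Margin of error: E = z* × SE = 1.645 × 3.5228194 = 5.79504

Z-interval: (x̄₁ - x̄₂) ± E = 9 ± 5.79504 = (3.20496, 14.79504)

Rounded to 2 decimal places:

(3.20, 14.80)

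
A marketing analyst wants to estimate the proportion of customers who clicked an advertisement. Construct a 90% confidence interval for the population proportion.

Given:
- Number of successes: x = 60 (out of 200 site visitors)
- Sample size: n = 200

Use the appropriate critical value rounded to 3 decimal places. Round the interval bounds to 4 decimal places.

Sample proportion: p̂ = 60/200 = 0.300000

Check conditions for normal approximation:
  np̂ = 60 ≥ 10 ✓
  n(1-p̂) = 140 ≥ 10 ✓

The sample is large enough, so use a z-interval (normal approximation) for the proportion.

For 90% confidence, z* = 1.645 (from standard normal table)

Standard error: SE = √(p̂(1-p̂)/n) = √(0.300000×0.700000/200) = 0.03240370

Margin of error: E = z* × SE = 1.645 × 0.03240370 = 0.053304

Z-interval: p̂ ± E = 0.300000 ± 0.053304 = (0.246696, 0.353304)

Rounded to 4 decimal places:

(0.2467, 0.3533)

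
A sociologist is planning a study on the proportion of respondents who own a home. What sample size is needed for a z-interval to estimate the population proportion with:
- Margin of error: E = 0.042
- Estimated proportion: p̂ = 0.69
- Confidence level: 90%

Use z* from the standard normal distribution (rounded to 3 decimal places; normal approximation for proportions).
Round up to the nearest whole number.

Using z* for proportion z-interval (normal approximation).

For 90% confidence, z* = 1.645 (from standard normal table)

Sample size formula for proportion z-interval: n = z*²p̂(1-p̂)/E²

n = 1.645² × 0.69 × 0.31 / 0.042²
  = 2.706025 × 0.2139 / 0.001764
  = 328.1285

Round up to the nearest whole number: n = 329

329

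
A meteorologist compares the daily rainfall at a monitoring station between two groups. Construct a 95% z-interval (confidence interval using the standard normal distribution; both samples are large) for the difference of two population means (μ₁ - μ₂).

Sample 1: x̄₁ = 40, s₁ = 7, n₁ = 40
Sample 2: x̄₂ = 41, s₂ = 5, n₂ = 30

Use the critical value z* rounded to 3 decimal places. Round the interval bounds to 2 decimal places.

Both samples are large (n₁ = 40 ≥ 30, n₂ = 30 ≥ 30), so a z-interval for the difference of means applies.

Point estimate: x̄₁ - x̄₂ = 40 - 41 = -1

Standard error: SE = √(s₁²/n₁ + s₂²/n₂)
= √(7²/40 + 5²/30)
= √(1.225000 + 0.833333)
= 1.434689

For 95% confidence, z* = 1.96 (from standard normal table)
Margin of error: E = z* × SE = 1.96 × 1.434689 = 2.8120

Z-interval: (x̄₁ - x̄₂) ± E = -1 ± 2.8120 = (-3.8120, 1.8120)

Rounded to 2 decimal places:

(-3.81, 1.81)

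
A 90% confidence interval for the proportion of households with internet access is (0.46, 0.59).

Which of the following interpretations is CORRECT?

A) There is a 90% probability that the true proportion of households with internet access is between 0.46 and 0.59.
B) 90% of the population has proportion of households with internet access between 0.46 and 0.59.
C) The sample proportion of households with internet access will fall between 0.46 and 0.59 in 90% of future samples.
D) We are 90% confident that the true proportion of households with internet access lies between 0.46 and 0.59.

A confidence interval represents our confidence in the procedure, not a probability statement about the parameter.

Key concept: If we repeated this sampling process many times and computed a 90% CI each time, about 90% of those intervals would contain the true population parameter.

For this specific interval (0.46, 0.59):
- Midpoint (point estimate): 0.525
- Margin of error: 0.065

The correct interpretation is the one stating confidence that the true parameter lies in the interval — option D.

D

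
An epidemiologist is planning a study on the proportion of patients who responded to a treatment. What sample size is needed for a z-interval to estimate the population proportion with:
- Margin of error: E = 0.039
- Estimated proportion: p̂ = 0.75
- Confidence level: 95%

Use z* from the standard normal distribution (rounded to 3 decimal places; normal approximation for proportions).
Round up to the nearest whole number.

Using z* for proportion z-interval (normal approximation).

For 95% confidence, z* = 1.96 (from standard normal table)

Sample size formula for proportion z-interval: n = z*²p̂(1-p̂)/E²

n = 1.96² × 0.75 × 0.25 / 0.039²
  = 3.8416 × 0.1875 / 0.001521
  = 473.5700

Round up to the nearest whole number: n = 474

474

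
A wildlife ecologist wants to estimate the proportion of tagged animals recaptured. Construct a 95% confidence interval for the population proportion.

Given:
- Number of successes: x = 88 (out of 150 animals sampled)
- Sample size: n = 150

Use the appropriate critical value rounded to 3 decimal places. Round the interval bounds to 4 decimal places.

Sample proportion: p̂ = 88/150 = 0.586667

Check conditions for normal approximation:
  np̂ = 88 ≥ 10 ✓
  n(1-p̂) = 62 ≥ 10 ✓

The sample is large enough, so use a z-interval (normal approximation) for the proportion.

For 95% confidence, z* = 1.96 (from standard normal table)

Standard error: SE = √(p̂(1-p̂)/n) = √(0.586667×0.413333/150) = 0.04020687

Margin of error: E = z* × SE = 1.96 × 0.04020687 = 0.078805

Z-interval: p̂ ± E = 0.586667 ± 0.078805 = (0.507861, 0.665472)

Rounded to 4 decimal places:

(0.5079, 0.6655)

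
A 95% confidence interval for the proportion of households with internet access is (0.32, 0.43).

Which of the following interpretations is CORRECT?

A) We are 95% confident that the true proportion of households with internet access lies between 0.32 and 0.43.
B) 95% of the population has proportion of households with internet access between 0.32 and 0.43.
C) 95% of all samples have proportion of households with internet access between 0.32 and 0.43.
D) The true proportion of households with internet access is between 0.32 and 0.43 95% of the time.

A confidence interval represents our confidence in the procedure, not a probability statement about the parameter.

Key concept: If we repeated this sampling process many times and computed a 95% CI each time, about 95% of those intervals would contain the true population parameter.

For this specific interval (0.32, 0.43):
- Midpoint (point estimate): 0.375
- Margin of error: 0.055

The correct interpretation is the one stating confidence that the true parameter lies in the interval — option A.

A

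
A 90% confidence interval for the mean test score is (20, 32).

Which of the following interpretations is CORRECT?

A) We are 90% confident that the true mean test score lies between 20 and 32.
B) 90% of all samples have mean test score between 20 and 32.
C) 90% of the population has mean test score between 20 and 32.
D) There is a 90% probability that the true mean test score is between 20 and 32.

A confidence interval represents our confidence in the procedure, not a probability statement about the parameter.

Key concept: If we repeated this sampling process many times and computed a 90% CI each time, about 90% of those intervals would contain the true population parameter.

For this specific interval (20, 32):
- Midpoint (point estimate): 26
- Margin of error: 6

The correct interpretation is the one stating confidence that the true parameter lies in the interval — option A.

A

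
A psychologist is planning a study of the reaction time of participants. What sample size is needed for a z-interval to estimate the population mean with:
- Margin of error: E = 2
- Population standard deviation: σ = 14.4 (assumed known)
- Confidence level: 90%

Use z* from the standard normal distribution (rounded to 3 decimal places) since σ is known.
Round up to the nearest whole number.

Using z* since population σ is known (z-interval formula).

For 90% confidence, z* = 1.645 (from standard normal table)

Sample size formula for z-interval: n = (z*σ/E)²

n = (1.645 × 14.4 / 2)²
  = (11.844000)²
  = 140.2803

Round up to the nearest whole number: n = 141

141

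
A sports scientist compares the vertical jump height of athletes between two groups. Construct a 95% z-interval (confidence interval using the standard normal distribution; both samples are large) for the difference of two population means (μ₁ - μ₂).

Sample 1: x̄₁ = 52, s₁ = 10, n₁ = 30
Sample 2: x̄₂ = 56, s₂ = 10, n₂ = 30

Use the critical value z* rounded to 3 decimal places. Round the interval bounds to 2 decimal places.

Both samples are large (n₁ = 30 ≥ 30, n₂ = 30 ≥ 30), so a z-interval for the difference of means applies.

Point estimate: x̄₁ - x̄₂ = 52 - 56 = -4

Standard error: SE = √(s₁²/n₁ + s₂²/n₂)
= √(10²/30 + 10²/30)
= √(3.333333 + 3.333333)
= 2.581989

For 95% confidence, z* = 1.96 (from standard normal table)
Margin of error: E = z* × SE = 1.96 × 2.581989 = 5.0607

Z-interval: (x̄₁ - x̄₂) ± E = -4 ± 5.0607 = (-9.0607, 1.0607)

Rounded to 2 decimal places:

(-9.06, 1.06)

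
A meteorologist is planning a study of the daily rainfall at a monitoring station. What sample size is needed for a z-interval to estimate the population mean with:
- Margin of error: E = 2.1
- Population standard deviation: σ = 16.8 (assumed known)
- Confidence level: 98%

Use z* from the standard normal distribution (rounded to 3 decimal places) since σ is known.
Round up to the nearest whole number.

Using z* since population σ is known (z-interval formula).

For 98% confidence, z* = 2.326 (from standard normal table)

Sample size formula for z-interval: n = (z*σ/E)²

n = (2.326 × 16.8 / 2.1)²
  = (18.608000)²
  = 346.2577

Round up to the nearest whole number: n = 347

347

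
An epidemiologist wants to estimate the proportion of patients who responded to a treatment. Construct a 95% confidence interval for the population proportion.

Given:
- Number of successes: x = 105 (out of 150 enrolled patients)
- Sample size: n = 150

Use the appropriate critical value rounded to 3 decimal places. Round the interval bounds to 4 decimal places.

Sample proportion: p̂ = 105/150 = 0.700000

Check conditions for normal approximation:
  np̂ = 105 ≥ 10 ✓
  n(1-p̂) = 45 ≥ 10 ✓

The sample is large enough, so use a z-interval (normal approximation) for the proportion.

For 95% confidence, z* = 1.96 (from standard normal table)

Standard error: SE = √(p̂(1-p̂)/n) = √(0.700000×0.300000/150) = 0.03741657

Margin of error: E = z* × SE = 1.96 × 0.03741657 = 0.073336

Z-interval: p̂ ± E = 0.700000 ± 0.073336 = (0.626664, 0.773336)

Rounded to 4 decimal places:

(0.6267, 0.7733)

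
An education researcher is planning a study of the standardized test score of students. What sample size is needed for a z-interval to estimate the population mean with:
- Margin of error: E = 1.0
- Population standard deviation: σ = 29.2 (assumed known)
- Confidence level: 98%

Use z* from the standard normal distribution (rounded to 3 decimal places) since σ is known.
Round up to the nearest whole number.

Using z* since population σ is known (z-interval formula).

For 98% confidence, z* = 2.326 (from standard normal table)

Sample size formula for z-interval: n = (z*σ/E)²

n = (2.326 × 29.2 / 1.0)²
  = (67.919200)²
  = 4613.0177

Round up to the nearest whole number: n = 4614

4614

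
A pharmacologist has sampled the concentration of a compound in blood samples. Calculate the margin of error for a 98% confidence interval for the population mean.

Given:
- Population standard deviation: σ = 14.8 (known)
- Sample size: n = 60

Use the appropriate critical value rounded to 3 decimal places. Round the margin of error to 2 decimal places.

The population standard deviation σ is known, so use the z-interval margin of error formula.

For 98% confidence, z* = 2.326 (from standard normal table)

Margin of error formula for z-interval: E = z* × σ/√n

E = 2.326 × 14.8/√60
  = 2.326 × 1.910672
  = 4.4442

Rounded to 2 decimal places:

4.44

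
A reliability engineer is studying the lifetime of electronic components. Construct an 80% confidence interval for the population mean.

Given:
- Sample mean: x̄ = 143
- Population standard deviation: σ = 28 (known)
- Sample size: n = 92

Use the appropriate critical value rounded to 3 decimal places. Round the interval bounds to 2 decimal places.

The population standard deviation σ is known, so use a z-interval (standard normal critical value).

For 80% confidence, z* = 1.282 (from standard normal table)

Standard error: SE = σ/√n = 28/√92 = 2.919202

Margin of error: E = z* × SE = 1.282 × 2.919202 = 3.7424

Z-interval: x̄ ± E = 143 ± 3.7424 = (139.2576, 146.7424)

Rounded to 2 decimal places:

(139.26, 146.74)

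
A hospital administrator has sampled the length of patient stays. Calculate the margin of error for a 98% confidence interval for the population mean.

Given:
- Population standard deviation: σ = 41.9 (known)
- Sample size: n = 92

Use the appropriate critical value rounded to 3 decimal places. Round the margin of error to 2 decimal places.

The population standard deviation σ is known, so use the z-interval margin of error formula.

For 98% confidence, z* = 2.326 (from standard normal table)

Margin of error formula for z-interval: E = z* × σ/√n

E = 2.326 × 41.9/√92
  = 2.326 × 4.368377
  = 10.1608

Rounded to 2 decimal places:

10.16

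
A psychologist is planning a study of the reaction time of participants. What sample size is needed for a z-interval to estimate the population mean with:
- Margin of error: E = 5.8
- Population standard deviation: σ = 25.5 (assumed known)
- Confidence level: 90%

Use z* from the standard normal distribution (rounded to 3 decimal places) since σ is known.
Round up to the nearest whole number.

Using z* since population σ is known (z-interval formula).

For 90% confidence, z* = 1.645 (from standard normal table)

Sample size formula for z-interval: n = (z*σ/E)²

n = (1.645 × 25.5 / 5.8)²
  = (7.232328)²
  = 52.3066

Round up to the nearest whole number: n = 53

53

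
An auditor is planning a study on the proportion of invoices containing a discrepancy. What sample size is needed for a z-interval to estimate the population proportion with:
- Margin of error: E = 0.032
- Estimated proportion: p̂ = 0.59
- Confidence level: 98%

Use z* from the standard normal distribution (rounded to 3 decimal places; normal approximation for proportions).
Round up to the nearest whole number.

Using z* for proportion z-interval (normal approximation).

For 98% confidence, z* = 2.326 (from standard normal table)

Sample size formula for proportion z-interval: n = z*²p̂(1-p̂)/E²

n = 2.326² × 0.59 × 0.41 / 0.032²
  = 5.410276 × 0.2419 / 0.001024
  = 1278.0720

Round up to the nearest whole number: n = 1279

1279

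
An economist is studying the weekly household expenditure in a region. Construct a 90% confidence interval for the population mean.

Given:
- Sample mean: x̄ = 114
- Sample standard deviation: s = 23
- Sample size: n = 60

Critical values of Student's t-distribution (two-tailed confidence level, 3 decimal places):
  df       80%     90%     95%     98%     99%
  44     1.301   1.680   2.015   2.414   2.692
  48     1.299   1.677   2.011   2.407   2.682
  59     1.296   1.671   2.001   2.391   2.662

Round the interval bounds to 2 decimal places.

The population standard deviation σ is unknown (only the sample standard deviation s is given), so use a t-interval with df = n - 1 = 60 - 1 = 59.

For 90% confidence with df = 59, t* = 1.671 (from t-table)

Standard error: SE = s/√n = 23/√60 = 2.969287

Margin of error: E = t* × SE = 1.671 × 2.969287 = 4.9617

T-interval: x̄ ± E = 114 ± 4.9617 = (109.0383, 118.9617)

Rounded to 2 decimal places:

(109.04, 118.96)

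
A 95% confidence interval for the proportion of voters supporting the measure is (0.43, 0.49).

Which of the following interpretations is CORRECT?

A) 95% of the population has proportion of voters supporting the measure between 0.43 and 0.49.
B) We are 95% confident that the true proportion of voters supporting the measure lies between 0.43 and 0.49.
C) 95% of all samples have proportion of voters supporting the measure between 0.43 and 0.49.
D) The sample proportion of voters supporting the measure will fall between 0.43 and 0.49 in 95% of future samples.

A confidence interval represents our confidence in the procedure, not a probability statement about the parameter.

Key concept: If we repeated this sampling process many times and computed a 95% CI each time, about 95% of those intervals would contain the true population parameter.

For this specific interval (0.43, 0.49):
- Midpoint (point estimate): 0.46
- Margin of error: 0.03

The correct interpretation is the one stating confidence that the true parameter lies in the interval — option B.

B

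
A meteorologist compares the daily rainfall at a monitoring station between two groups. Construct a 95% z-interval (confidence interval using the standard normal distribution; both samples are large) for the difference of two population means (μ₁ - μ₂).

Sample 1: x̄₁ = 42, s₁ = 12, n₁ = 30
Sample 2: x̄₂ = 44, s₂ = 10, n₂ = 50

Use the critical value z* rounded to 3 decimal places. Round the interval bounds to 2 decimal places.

Both samples are large (n₁ = 30 ≥ 30, n₂ = 50 ≥ 30), so a z-interval for the difference of means applies.

Point estimate: x̄₁ - x̄₂ = 42 - 44 = -2

Standard error: SE = √(s₁²/n₁ + s₂²/n₂)
= √(12²/30 + 10²/50)
= √(4.800000 + 2.000000)
= 2.607681

For 95% confidence, z* = 1.96 (from standard normal table)
Margin of error: E = z* × SE = 1.96 × 2.607681 = 5.1111

Z-interval: (x̄₁ - x̄₂) ± E = -2 ± 5.1111 = (-7.1111, 3.1111)

Rounded to 2 decimal places:

(-7.11, 3.11)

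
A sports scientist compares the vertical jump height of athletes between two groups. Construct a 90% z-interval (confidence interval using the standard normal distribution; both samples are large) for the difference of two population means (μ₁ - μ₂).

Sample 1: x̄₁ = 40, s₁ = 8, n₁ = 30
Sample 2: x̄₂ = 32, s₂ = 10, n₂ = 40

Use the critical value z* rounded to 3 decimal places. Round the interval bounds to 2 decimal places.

Both samples are large (n₁ = 30 ≥ 30, n₂ = 40 ≥ 30), so a z-interval for the difference of means applies.

Point estimate: x̄₁ - x̄₂ = 40 - 32 = 8

Standard error: SE = √(s₁²/n₁ + s₂²/n₂)
= √(8²/30 + 10²/40)
= √(2.133333 + 2.500000)
= 2.152518

For 90% confidence, z* = 1.645 (from standard normal table)
Margin of error: E = z* × SE = 1.645 × 2.152518 = 3.5409

Z-interval: (x̄₁ - x̄₂) ± E = 8 ± 3.5409 = (4.4591, 11.5409)

Rounded to 2 decimal places:

(4.46, 11.54)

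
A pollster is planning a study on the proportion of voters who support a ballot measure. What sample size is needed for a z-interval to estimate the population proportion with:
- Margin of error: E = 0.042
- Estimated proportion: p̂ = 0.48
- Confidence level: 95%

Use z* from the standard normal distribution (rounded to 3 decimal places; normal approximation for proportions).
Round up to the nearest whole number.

Using z* for proportion z-interval (normal approximation).

For 95% confidence, z* = 1.96 (from standard normal table)

Sample size formula for proportion z-interval: n = z*²p̂(1-p̂)/E²

n = 1.96² × 0.48 × 0.52 / 0.042²
  = 3.8416 × 0.2496 / 0.001764
  = 543.5733

Round up to the nearest whole number: n = 544

544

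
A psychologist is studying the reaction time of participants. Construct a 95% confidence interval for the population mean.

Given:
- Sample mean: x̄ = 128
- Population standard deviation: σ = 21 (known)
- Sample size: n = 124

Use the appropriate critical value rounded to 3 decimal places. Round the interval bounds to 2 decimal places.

The population standard deviation σ is known, so use a z-interval (standard normal critical value).

For 95% confidence, z* = 1.96 (from standard normal table)

Standard error: SE = σ/√n = 21/√124 = 1.885856

Margin of error: E = z* × SE = 1.96 × 1.885856 = 3.6963

Z-interval: x̄ ± E = 128 ± 3.6963 = (124.3037, 131.6963)

Rounded to 2 decimal places:

(124.30, 131.70)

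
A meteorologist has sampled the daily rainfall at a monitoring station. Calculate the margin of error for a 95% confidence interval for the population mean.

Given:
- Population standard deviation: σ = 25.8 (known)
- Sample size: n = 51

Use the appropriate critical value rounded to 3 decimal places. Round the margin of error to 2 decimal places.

The population standard deviation σ is known, so use the z-interval margin of error formula.

For 95% confidence, z* = 1.96 (from standard normal table)

Margin of error formula for z-interval: E = z* × σ/√n

E = 1.96 × 25.8/√51
  = 1.96 × 3.612723
  = 7.0809

Rounded to 2 decimal places:

7.08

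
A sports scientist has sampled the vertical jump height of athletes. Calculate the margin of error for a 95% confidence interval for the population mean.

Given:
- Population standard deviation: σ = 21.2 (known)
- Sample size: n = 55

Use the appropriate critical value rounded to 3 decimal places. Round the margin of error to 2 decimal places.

The population standard deviation σ is known, so use the z-interval margin of error formula.

For 95% confidence, z* = 1.96 (from standard normal table)

Margin of error formula for z-interval: E = z* × σ/√n

E = 1.96 × 21.2/√55
  = 1.96 × 2.858607
  = 5.6029

Rounded to 2 decimal places:

5.60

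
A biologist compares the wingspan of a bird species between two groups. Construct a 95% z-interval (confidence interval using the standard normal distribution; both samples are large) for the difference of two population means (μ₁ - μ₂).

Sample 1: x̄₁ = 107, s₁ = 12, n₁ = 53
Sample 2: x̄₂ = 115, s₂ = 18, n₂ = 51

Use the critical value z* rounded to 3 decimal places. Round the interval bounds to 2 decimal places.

Both samples are large (n₁ = 53 ≥ 30, n₂ = 51 ≥ 30), so a z-interval for the difference of means applies.

Point estimate: x̄₁ - x̄₂ = 107 - 115 = -8

Standard error: SE = √(s₁²/n₁ + s₂²/n₂)
= √(12²/53 + 18²/51)
= √(2.716981 + 6.352941)
= 3.011631

For 95% confidence, z* = 1.96 (from standard normal table)
Margin of error: E = z* × SE = 1.96 × 3.011631 = 5.9028

Z-interval: (x̄₁ - x̄₂) ± E = -8 ± 5.9028 = (-13.9028, -2.0972)

Rounded to 2 decimal places:

(-13.90, -2.10)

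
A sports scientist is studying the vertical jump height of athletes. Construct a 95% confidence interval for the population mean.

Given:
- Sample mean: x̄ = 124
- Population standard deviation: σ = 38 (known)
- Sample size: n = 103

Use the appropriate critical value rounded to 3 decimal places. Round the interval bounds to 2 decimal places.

The population standard deviation σ is known, so use a z-interval (standard normal critical value).

For 95% confidence, z* = 1.96 (from standard normal table)

Standard error: SE = σ/√n = 38/√103 = 3.744251

Margin of error: E = z* × SE = 1.96 × 3.744251 = 7.3387

Z-interval: x̄ ± E = 124 ± 7.3387 = (116.6613, 131.3387)

Rounded to 2 decimal places:

(116.66, 131.34)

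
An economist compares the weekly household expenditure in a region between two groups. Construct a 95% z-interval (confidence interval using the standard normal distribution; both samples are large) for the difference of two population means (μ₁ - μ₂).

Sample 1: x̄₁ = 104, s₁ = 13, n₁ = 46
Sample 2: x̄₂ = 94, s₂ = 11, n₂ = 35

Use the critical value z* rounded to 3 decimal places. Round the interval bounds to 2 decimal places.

Both samples are large (n₁ = 46 ≥ 30, n₂ = 35 ≥ 30), so a z-interval for the difference of means applies.

Point estimate: x̄₁ - x̄₂ = 104 - 94 = 10

Standard error: SE = √(s₁²/n₁ + s₂²/n₂)
= √(13²/46 + 11²/35)
= √(3.673913 + 3.457143)
= 2.670404

For 95% confidence, z* = 1.96 (from standard normal table)
Margin of error: E = z* × SE = 1.96 × 2.670404 = 5.2340

Z-interval: (x̄₁ - x̄₂) ± E = 10 ± 5.2340 = (4.7660, 15.2340)

Rounded to 2 decimal places:

(4.77, 15.23)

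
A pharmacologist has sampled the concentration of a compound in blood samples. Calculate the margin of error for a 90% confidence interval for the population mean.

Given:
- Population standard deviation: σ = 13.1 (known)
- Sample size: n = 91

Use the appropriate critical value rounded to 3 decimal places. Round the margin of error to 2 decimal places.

The population standard deviation σ is known, so use the z-interval margin of error formula.

For 90% confidence, z* = 1.645 (from standard normal table)

Margin of error formula for z-interval: E = z* × σ/√n

E = 1.645 × 13.1/√91
  = 1.645 × 1.373253
  = 2.2590

Rounded to 2 decimal places:

2.26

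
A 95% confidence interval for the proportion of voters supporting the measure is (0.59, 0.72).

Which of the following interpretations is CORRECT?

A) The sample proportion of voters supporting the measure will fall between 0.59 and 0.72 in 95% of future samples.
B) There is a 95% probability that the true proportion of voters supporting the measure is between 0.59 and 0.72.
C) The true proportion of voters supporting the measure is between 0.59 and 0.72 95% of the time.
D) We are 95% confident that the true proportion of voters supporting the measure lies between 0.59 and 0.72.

A confidence interval represents our confidence in the procedure, not a probability statement about the parameter.

Key concept: If we repeated this sampling process many times and computed a 95% CI each time, about 95% of those intervals would contain the true population parameter.

For this specific interval (0.59, 0.72):
- Midpoint (point estimate): 0.655
- Margin of error: 0.065

The correct interpretation is the one stating confidence that the true parameter lies in the interval — option D.

D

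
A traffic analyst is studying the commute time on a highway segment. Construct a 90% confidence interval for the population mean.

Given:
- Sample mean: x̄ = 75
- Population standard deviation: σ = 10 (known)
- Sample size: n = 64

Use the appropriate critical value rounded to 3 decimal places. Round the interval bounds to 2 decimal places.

The population standard deviation σ is known, so use a z-interval (standard normal critical value).

For 90% confidence, z* = 1.645 (from standard normal table)

Standard error: SE = σ/√n = 10/√64 = 1.250000

Margin of error: E = z* × SE = 1.645 × 1.250000 = 2.0562

Z-interval: x̄ ± E = 75 ± 2.0562 = (72.9437, 77.0563)

Rounded to 2 decimal places:

(72.94, 77.06)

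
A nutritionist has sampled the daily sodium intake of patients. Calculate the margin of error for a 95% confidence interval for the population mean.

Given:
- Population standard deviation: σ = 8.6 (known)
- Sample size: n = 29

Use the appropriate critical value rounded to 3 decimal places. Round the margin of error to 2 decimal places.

The population standard deviation σ is known, so use the z-interval margin of error formula.

For 95% confidence, z* = 1.96 (from standard normal table)

Margin of error formula for z-interval: E = z* × σ/√n

E = 1.96 × 8.6/√29
  = 1.96 × 1.596980
  = 3.1301

Rounded to 2 decimal places:

3.13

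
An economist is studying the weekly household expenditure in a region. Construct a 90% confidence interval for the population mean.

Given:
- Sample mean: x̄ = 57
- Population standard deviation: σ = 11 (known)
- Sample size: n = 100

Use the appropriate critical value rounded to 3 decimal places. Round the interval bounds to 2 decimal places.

The population standard deviation σ is known, so use a z-interval (standard normal critical value).

For 90% confidence, z* = 1.645 (from standard normal table)

Standard error: SE = σ/√n = 11/√100 = 1.100000

Margin of error: E = z* × SE = 1.645 × 1.100000 = 1.8095

Z-interval: x̄ ± E = 57 ± 1.8095 = (55.1905, 58.8095)

Rounded to 2 decimal places:

(55.19, 58.81)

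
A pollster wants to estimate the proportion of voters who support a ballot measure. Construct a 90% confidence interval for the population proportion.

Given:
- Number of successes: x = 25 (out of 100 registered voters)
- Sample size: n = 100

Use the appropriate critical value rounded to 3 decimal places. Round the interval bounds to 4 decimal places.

Sample proportion: p̂ = 25/100 = 0.250000

Check conditions for normal approximation:
  np̂ = 25 ≥ 10 ✓
  n(1-p̂) = 75 ≥ 10 ✓

The sample is large enough, so use a z-interval (normal approximation) for the proportion.

For 90% confidence, z* = 1.645 (from standard normal table)

Standard error: SE = √(p̂(1-p̂)/n) = √(0.250000×0.750000/100) = 0.04330127

Margin of error: E = z* × SE = 1.645 × 0.04330127 = 0.071231

Z-interval: p̂ ± E = 0.250000 ± 0.071231 = (0.178769, 0.321231)

Rounded to 4 decimal places:

(0.1788, 0.3212)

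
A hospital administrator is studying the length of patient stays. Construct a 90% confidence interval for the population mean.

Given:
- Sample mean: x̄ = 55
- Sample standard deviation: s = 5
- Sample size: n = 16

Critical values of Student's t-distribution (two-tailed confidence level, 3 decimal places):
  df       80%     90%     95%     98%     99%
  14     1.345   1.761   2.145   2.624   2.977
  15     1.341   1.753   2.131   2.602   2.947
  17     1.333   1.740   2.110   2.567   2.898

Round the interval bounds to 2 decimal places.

The population standard deviation σ is unknown (only the sample standard deviation s is given), so use a t-interval with df = n - 1 = 16 - 1 = 15.

For 90% confidence with df = 15, t* = 1.753 (from t-table)

Standard error: SE = s/√n = 5/√16 = 1.250000

Margin of error: E = t* × SE = 1.753 × 1.250000 = 2.1912

T-interval: x̄ ± E = 55 ± 2.1912 = (52.8088, 57.1912)

Rounded to 2 decimal places:

(52.81, 57.19)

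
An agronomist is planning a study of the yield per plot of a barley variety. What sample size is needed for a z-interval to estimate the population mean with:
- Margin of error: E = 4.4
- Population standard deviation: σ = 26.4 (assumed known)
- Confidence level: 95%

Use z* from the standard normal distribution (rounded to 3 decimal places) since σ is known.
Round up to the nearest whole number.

Using z* since population σ is known (z-interval formula).

For 95% confidence, z* = 1.96 (from standard normal table)

Sample size formula for z-interval: n = (z*σ/E)²

n = (1.96 × 26.4 / 4.4)²
  = (11.760000)²
  = 138.2976

Round up to the nearest whole number: n = 139

139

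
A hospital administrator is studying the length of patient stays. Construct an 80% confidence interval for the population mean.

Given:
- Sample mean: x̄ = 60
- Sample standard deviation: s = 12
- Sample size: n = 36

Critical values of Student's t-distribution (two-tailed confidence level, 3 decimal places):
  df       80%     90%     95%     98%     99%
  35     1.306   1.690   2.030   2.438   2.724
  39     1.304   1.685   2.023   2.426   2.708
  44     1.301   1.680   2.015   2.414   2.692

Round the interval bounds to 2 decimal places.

The population standard deviation σ is unknown (only the sample standard deviation s is given), so use a t-interval with df = n - 1 = 36 - 1 = 35.

For 80% confidence with df = 35, t* = 1.306 (from t-table)

Standard error: SE = s/√n = 12/√36 = 2.000000

Margin of error: E = t* × SE = 1.306 × 2.000000 = 2.6120

T-interval: x̄ ± E = 60 ± 2.6120 = (57.3880, 62.6120)

Rounded to 2 decimal places:

(57.39, 62.61)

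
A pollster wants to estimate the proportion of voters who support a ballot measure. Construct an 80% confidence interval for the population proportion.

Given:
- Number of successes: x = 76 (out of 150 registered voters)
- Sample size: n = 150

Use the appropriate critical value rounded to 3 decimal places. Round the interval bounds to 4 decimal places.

Sample proportion: p̂ = 76/150 = 0.506667

Check conditions for normal approximation:
  np̂ = 76 ≥ 10 ✓
  n(1-p̂) = 74 ≥ 10 ✓

The sample is large enough, so use a z-interval (normal approximation) for the proportion.

For 80% confidence, z* = 1.282 (from standard normal table)

Standard error: SE = √(p̂(1-p̂)/n) = √(0.506667×0.493333/150) = 0.04082120

Margin of error: E = z* × SE = 1.282 × 0.04082120 = 0.052333

Z-interval: p̂ ± E = 0.506667 ± 0.052333 = (0.454334, 0.558999)

Rounded to 4 decimal places:

(0.4543, 0.5590)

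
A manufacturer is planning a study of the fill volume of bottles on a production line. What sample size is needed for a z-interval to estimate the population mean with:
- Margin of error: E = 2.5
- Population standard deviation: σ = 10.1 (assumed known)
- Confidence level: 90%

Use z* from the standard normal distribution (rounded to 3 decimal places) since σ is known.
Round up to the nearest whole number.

Using z* since population σ is known (z-interval formula).

For 90% confidence, z* = 1.645 (from standard normal table)

Sample size formula for z-interval: n = (z*σ/E)²

n = (1.645 × 10.1 / 2.5)²
  = (6.645800)²
  = 44.1667

Round up to the nearest whole number: n = 45

45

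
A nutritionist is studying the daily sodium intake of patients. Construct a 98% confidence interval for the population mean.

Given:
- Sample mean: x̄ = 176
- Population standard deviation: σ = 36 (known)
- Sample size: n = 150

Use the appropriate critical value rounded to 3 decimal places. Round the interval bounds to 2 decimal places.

The population standard deviation σ is known, so use a z-interval (standard normal critical value).

For 98% confidence, z* = 2.326 (from standard normal table)

Standard error: SE = σ/√n = 36/√150 = 2.939388

Margin of error: E = z* × SE = 2.326 × 2.939388 = 6.8370

Z-interval: x̄ ± E = 176 ± 6.8370 = (169.1630, 182.8370)

Rounded to 2 decimal places:

(169.16, 182.84)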